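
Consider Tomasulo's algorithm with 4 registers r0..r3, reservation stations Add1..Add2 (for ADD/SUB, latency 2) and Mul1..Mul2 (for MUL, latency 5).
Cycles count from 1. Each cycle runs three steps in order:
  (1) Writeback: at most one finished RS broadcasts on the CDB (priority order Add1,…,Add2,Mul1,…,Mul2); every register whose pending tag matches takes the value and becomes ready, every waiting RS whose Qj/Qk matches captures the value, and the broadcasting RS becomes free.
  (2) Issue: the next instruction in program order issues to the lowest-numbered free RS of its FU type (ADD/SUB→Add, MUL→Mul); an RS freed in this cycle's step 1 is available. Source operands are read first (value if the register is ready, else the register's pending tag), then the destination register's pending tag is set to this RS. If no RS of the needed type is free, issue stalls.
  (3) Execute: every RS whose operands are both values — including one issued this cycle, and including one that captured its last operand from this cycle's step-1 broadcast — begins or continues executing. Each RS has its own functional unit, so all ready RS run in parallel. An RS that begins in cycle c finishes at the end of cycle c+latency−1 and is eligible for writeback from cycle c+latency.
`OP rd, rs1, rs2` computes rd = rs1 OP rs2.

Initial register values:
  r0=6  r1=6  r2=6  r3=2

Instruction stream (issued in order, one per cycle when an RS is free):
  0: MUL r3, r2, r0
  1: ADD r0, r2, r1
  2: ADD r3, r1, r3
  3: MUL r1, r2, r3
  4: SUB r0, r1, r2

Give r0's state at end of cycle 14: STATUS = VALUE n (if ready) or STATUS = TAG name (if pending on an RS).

  c1: issue MUL r3<-Mul1  regs: r0:6,r1:6,r2:6,r3:Mul1
  c2: issue ADD r0<-Add1  regs: r0:Add1,r1:6,r2:6,r3:Mul1
  c3: issue ADD r3<-Add2  regs: r0:Add1,r1:6,r2:6,r3:Add2
  c4: CDB Add1=12; issue MUL r1<-Mul2  regs: r0:12,r1:Mul2,r2:6,r3:Add2
  c5: issue SUB r0<-Add1  regs: r0:Add1,r1:Mul2,r2:6,r3:Add2
  c6: CDB Mul1=36  regs: r0:Add1,r1:Mul2,r2:6,r3:Add2
  c7: -  regs: r0:Add1,r1:Mul2,r2:6,r3:Add2
  c8: CDB Add2=42  regs: r0:Add1,r1:Mul2,r2:6,r3:42
  c9: -  regs: r0:Add1,r1:Mul2,r2:6,r3:42
  c10: -  regs: r0:Add1,r1:Mul2,r2:6,r3:42
  c11: -  regs: r0:Add1,r1:Mul2,r2:6,r3:42
  c12: -  regs: r0:Add1,r1:Mul2,r2:6,r3:42
  c13: CDB Mul2=252  regs: r0:Add1,r1:252,r2:6,r3:42
  c14: -  regs: r0:Add1,r1:252,r2:6,r3:42

STATUS = TAG Add1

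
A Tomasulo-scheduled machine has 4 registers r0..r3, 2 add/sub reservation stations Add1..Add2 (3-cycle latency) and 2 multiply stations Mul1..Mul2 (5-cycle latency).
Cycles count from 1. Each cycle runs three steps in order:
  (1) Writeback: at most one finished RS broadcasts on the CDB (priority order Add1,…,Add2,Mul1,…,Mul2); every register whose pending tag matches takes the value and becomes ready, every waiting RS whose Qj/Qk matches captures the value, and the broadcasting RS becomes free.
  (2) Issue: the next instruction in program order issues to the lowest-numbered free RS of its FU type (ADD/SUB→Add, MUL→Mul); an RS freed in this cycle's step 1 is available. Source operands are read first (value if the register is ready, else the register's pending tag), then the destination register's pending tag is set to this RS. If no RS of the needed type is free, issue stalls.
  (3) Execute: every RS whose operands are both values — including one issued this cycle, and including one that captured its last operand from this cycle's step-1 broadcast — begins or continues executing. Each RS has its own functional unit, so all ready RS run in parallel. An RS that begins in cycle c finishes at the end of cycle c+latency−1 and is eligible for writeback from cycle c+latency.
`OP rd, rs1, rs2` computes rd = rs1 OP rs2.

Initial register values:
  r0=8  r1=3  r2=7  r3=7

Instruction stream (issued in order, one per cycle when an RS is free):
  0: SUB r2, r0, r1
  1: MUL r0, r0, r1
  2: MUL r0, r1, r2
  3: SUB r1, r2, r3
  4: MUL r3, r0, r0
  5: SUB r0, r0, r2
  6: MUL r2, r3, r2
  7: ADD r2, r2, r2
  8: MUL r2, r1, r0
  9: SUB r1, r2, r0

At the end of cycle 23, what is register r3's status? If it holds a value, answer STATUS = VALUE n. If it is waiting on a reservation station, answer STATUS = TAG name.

STATUS = VALUE 225

  c1: issue SUB r2<-Add1  regs: r0:8,r1:3,r2:Add1,r3:7
  c2: issue MUL r0<-Mul1  regs: r0:Mul1,r1:3,r2:Add1,r3:7
  c3: issue MUL r0<-Mul2  regs: r0:Mul2,r1:3,r2:Add1,r3:7
  c4: CDB Add1=5; issue SUB r1<-Add1  regs: r0:Mul2,r1:Add1,r2:5,r3:7
  c5: stall  regs: r0:Mul2,r1:Add1,r2:5,r3:7
  c6: stall  regs: r0:Mul2,r1:Add1,r2:5,r3:7
  c7: CDB Add1=-2; stall  regs: r0:Mul2,r1:-2,r2:5,r3:7
  c8: CDB Mul1=24; issue MUL r3<-Mul1  regs: r0:Mul2,r1:-2,r2:5,r3:Mul1
  c9: CDB Mul2=15; issue SUB r0<-Add1  regs: r0:Add1,r1:-2,r2:5,r3:Mul1
  c10: issue MUL r2<-Mul2  regs: r0:Add1,r1:-2,r2:Mul2,r3:Mul1
  c11: issue ADD r2<-Add2  regs: r0:Add1,r1:-2,r2:Add2,r3:Mul1
  c12: CDB Add1=10; stall  regs: r0:10,r1:-2,r2:Add2,r3:Mul1
  c13: stall  regs: r0:10,r1:-2,r2:Add2,r3:Mul1
  c14: CDB Mul1=225; issue MUL r2<-Mul1  regs: r0:10,r1:-2,r2:Mul1,r3:225
  c15: issue SUB r1<-Add1  regs: r0:10,r1:Add1,r2:Mul1,r3:225
  c16: -  regs: r0:10,r1:Add1,r2:Mul1,r3:225
  c17: -  regs: r0:10,r1:Add1,r2:Mul1,r3:225
  c18: -  regs: r0:10,r1:Add1,r2:Mul1,r3:225
  c19: CDB Mul1=-20  regs: r0:10,r1:Add1,r2:-20,r3:225
  c20: CDB Mul2=1125  regs: r0:10,r1:Add1,r2:-20,r3:225
  c21: -  regs: r0:10,r1:Add1,r2:-20,r3:225
  c22: CDB Add1=-30  regs: r0:10,r1:-30,r2:-20,r3:225
  c23: CDB Add2=2250  regs: r0:10,r1:-30,r2:-20,r3:225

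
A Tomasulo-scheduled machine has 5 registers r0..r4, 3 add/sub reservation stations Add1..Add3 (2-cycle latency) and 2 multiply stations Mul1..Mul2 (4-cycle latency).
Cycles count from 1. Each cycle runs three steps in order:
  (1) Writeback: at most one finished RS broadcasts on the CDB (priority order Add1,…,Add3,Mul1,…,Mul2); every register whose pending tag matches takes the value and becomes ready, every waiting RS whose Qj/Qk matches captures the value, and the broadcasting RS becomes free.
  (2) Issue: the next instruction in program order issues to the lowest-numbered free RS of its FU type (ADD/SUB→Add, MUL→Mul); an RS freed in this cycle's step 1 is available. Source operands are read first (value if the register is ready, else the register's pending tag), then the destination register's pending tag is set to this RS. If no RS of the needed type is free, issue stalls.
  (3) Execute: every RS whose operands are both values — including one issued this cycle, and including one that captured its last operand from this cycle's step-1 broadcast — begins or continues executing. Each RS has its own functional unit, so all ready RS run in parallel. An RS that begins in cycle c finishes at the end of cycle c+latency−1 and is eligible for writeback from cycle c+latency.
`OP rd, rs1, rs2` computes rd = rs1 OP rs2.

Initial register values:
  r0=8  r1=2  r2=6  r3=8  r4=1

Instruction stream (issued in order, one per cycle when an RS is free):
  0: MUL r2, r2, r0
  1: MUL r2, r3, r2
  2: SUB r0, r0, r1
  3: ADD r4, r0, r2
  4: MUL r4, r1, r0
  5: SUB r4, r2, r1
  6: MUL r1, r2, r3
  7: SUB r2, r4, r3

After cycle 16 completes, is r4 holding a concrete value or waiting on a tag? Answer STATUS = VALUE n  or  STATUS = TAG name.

cycle 1: issue MUL r2<-Mul1 // r0:8,r1:2,r2:Mul1,r3:8,r4:1
cycle 2: issue MUL r2<-Mul2 // r0:8,r1:2,r2:Mul2,r3:8,r4:1
cycle 3: issue SUB r0<-Add1 // r0:Add1,r1:2,r2:Mul2,r3:8,r4:1
cycle 4: issue ADD r4<-Add2 // r0:Add1,r1:2,r2:Mul2,r3:8,r4:Add2
cycle 5: CDB Add1=6; stall // r0:6,r1:2,r2:Mul2,r3:8,r4:Add2
cycle 6: CDB Mul1=48; issue MUL r4<-Mul1 // r0:6,r1:2,r2:Mul2,r3:8,r4:Mul1
cycle 7: issue SUB r4<-Add1 // r0:6,r1:2,r2:Mul2,r3:8,r4:Add1
cycle 8: stall // r0:6,r1:2,r2:Mul2,r3:8,r4:Add1
cycle 9: stall // r0:6,r1:2,r2:Mul2,r3:8,r4:Add1
cycle 10: CDB Mul1=12; issue MUL r1<-Mul1 // r0:6,r1:Mul1,r2:Mul2,r3:8,r4:Add1
cycle 11: CDB Mul2=384; issue SUB r2<-Add3 // r0:6,r1:Mul1,r2:Add3,r3:8,r4:Add1
cycle 12: - // r0:6,r1:Mul1,r2:Add3,r3:8,r4:Add1
cycle 13: CDB Add1=382 // r0:6,r1:Mul1,r2:Add3,r3:8,r4:382
cycle 14: CDB Add2=390 // r0:6,r1:Mul1,r2:Add3,r3:8,r4:382
cycle 15: CDB Add3=374 // r0:6,r1:Mul1,r2:374,r3:8,r4:382
cycle 16: CDB Mul1=3072 // r0:6,r1:3072,r2:374,r3:8,r4:382

STATUS = VALUE 382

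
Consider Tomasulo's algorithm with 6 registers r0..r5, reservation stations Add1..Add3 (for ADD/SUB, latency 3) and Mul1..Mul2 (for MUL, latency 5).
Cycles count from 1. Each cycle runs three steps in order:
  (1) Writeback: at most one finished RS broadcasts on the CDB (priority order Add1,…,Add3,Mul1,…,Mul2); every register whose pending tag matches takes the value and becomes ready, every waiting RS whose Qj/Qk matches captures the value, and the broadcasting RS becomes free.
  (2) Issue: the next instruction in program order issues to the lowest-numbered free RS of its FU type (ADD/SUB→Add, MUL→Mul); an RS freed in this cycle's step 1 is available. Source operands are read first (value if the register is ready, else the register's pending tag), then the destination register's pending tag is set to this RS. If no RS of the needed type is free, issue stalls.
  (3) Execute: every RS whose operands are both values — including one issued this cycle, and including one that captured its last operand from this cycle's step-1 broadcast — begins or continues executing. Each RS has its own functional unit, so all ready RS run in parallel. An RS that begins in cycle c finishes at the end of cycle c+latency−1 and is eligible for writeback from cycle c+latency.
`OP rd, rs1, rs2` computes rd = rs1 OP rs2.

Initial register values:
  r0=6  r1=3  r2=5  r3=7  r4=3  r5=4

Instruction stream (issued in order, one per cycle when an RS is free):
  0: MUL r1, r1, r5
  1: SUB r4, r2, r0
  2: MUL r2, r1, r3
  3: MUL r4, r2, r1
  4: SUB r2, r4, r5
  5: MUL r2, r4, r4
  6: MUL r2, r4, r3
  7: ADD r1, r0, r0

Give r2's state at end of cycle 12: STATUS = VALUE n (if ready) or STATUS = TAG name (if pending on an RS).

c1: issue MUL r1<-Mul1 | r0:6,r1:Mul1,r2:5,r3:7,r4:3,r5:4
c2: issue SUB r4<-Add1 | r0:6,r1:Mul1,r2:5,r3:7,r4:Add1,r5:4
c3: issue MUL r2<-Mul2 | r0:6,r1:Mul1,r2:Mul2,r3:7,r4:Add1,r5:4
c4: stall | r0:6,r1:Mul1,r2:Mul2,r3:7,r4:Add1,r5:4
c5: CDB Add1=-1; stall | r0:6,r1:Mul1,r2:Mul2,r3:7,r4:-1,r5:4
c6: CDB Mul1=12; issue MUL r4<-Mul1 | r0:6,r1:12,r2:Mul2,r3:7,r4:Mul1,r5:4
c7: issue SUB r2<-Add1 | r0:6,r1:12,r2:Add1,r3:7,r4:Mul1,r5:4
c8: stall | r0:6,r1:12,r2:Add1,r3:7,r4:Mul1,r5:4
c9: stall | r0:6,r1:12,r2:Add1,r3:7,r4:Mul1,r5:4
c10: stall | r0:6,r1:12,r2:Add1,r3:7,r4:Mul1,r5:4
c11: CDB Mul2=84; issue MUL r2<-Mul2 | r0:6,r1:12,r2:Mul2,r3:7,r4:Mul1,r5:4
c12: stall | r0:6,r1:12,r2:Mul2,r3:7,r4:Mul1,r5:4

STATUS = TAG Mul2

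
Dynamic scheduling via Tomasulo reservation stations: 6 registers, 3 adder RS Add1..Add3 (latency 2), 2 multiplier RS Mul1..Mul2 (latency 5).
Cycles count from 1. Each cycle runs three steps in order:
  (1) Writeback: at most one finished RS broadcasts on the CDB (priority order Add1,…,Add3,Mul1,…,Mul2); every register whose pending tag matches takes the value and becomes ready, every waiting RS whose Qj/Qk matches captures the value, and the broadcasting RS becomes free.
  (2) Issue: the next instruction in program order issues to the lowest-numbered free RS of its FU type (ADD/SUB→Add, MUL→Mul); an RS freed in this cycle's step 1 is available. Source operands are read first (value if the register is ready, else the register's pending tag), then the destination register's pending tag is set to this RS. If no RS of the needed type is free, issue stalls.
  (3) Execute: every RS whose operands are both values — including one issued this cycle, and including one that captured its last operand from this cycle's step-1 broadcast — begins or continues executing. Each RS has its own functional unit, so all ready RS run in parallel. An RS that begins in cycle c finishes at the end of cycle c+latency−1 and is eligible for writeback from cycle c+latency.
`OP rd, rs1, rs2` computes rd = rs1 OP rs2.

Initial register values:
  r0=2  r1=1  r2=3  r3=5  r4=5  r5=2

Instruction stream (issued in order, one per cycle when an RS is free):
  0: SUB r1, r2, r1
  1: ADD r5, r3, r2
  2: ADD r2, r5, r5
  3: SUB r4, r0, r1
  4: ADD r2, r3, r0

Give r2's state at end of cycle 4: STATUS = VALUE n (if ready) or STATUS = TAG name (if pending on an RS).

STATUS = TAG Add1

  c1: issue SUB r1<-Add1  regs: r0:2,r1:Add1,r2:3,r3:5,r4:5,r5:2
  c2: issue ADD r5<-Add2  regs: r0:2,r1:Add1,r2:3,r3:5,r4:5,r5:Add2
  c3: CDB Add1=2; issue ADD r2<-Add1  regs: r0:2,r1:2,r2:Add1,r3:5,r4:5,r5:Add2
  c4: CDB Add2=8; issue SUB r4<-Add2  regs: r0:2,r1:2,r2:Add1,r3:5,r4:Add2,r5:8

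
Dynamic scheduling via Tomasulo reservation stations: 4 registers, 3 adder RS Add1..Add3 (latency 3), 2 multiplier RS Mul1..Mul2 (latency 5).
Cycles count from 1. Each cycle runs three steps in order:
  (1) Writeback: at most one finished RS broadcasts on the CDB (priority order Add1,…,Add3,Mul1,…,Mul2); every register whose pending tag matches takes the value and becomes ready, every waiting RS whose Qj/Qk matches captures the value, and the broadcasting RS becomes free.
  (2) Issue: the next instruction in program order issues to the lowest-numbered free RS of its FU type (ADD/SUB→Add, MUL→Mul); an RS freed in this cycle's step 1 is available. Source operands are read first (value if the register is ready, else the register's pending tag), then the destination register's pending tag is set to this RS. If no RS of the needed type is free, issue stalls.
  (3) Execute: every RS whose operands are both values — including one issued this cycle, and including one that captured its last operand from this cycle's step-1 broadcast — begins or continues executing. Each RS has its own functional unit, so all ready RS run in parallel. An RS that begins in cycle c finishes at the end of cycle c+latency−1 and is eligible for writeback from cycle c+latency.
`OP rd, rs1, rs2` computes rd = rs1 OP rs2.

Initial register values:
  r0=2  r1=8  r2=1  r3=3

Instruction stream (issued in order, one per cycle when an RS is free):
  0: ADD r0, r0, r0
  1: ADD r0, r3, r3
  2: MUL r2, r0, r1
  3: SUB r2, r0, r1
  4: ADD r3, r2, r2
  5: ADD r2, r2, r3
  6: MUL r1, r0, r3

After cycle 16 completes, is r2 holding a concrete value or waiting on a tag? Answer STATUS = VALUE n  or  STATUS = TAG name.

c1: issue ADD r0<-Add1 | r0:Add1,r1:8,r2:1,r3:3
c2: issue ADD r0<-Add2 | r0:Add2,r1:8,r2:1,r3:3
c3: issue MUL r2<-Mul1 | r0:Add2,r1:8,r2:Mul1,r3:3
c4: CDB Add1=4; issue SUB r2<-Add1 | r0:Add2,r1:8,r2:Add1,r3:3
c5: CDB Add2=6; issue ADD r3<-Add2 | r0:6,r1:8,r2:Add1,r3:Add2
c6: issue ADD r2<-Add3 | r0:6,r1:8,r2:Add3,r3:Add2
c7: issue MUL r1<-Mul2 | r0:6,r1:Mul2,r2:Add3,r3:Add2
c8: CDB Add1=-2 | r0:6,r1:Mul2,r2:Add3,r3:Add2
c9: - | r0:6,r1:Mul2,r2:Add3,r3:Add2
c10: CDB Mul1=48 | r0:6,r1:Mul2,r2:Add3,r3:Add2
c11: CDB Add2=-4 | r0:6,r1:Mul2,r2:Add3,r3:-4
c12: - | r0:6,r1:Mul2,r2:Add3,r3:-4
c13: - | r0:6,r1:Mul2,r2:Add3,r3:-4
c14: CDB Add3=-6 | r0:6,r1:Mul2,r2:-6,r3:-4
c15: - | r0:6,r1:Mul2,r2:-6,r3:-4
c16: CDB Mul2=-24 | r0:6,r1:-24,r2:-6,r3:-4

STATUS = VALUE -6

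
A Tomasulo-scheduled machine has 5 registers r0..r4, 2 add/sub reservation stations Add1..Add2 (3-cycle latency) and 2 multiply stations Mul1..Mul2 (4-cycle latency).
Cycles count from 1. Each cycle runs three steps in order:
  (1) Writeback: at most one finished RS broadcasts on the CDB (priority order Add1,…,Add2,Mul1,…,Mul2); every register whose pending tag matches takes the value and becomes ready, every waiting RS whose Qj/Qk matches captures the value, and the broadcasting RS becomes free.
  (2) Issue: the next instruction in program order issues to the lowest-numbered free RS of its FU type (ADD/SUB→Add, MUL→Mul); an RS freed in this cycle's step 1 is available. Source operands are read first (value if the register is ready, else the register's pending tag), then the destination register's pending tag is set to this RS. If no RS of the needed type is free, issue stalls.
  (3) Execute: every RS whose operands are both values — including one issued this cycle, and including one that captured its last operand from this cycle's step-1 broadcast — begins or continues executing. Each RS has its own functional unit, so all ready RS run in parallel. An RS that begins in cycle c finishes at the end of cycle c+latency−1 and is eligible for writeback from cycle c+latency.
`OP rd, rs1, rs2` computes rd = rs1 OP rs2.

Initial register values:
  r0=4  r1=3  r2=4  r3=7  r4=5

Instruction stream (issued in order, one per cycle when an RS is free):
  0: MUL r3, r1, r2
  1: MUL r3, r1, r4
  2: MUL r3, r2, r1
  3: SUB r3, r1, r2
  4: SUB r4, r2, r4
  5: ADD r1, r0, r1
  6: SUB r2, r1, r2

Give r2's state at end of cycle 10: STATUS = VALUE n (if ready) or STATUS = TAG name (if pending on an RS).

c1: issue MUL r3<-Mul1 | r0:4,r1:3,r2:4,r3:Mul1,r4:5
c2: issue MUL r3<-Mul2 | r0:4,r1:3,r2:4,r3:Mul2,r4:5
c3: stall | r0:4,r1:3,r2:4,r3:Mul2,r4:5
c4: stall | r0:4,r1:3,r2:4,r3:Mul2,r4:5
c5: CDB Mul1=12; issue MUL r3<-Mul1 | r0:4,r1:3,r2:4,r3:Mul1,r4:5
c6: CDB Mul2=15; issue SUB r3<-Add1 | r0:4,r1:3,r2:4,r3:Add1,r4:5
c7: issue SUB r4<-Add2 | r0:4,r1:3,r2:4,r3:Add1,r4:Add2
c8: stall | r0:4,r1:3,r2:4,r3:Add1,r4:Add2
c9: CDB Add1=-1; issue ADD r1<-Add1 | r0:4,r1:Add1,r2:4,r3:-1,r4:Add2
c10: CDB Add2=-1; issue SUB r2<-Add2 | r0:4,r1:Add1,r2:Add2,r3:-1,r4:-1

STATUS = TAG Add2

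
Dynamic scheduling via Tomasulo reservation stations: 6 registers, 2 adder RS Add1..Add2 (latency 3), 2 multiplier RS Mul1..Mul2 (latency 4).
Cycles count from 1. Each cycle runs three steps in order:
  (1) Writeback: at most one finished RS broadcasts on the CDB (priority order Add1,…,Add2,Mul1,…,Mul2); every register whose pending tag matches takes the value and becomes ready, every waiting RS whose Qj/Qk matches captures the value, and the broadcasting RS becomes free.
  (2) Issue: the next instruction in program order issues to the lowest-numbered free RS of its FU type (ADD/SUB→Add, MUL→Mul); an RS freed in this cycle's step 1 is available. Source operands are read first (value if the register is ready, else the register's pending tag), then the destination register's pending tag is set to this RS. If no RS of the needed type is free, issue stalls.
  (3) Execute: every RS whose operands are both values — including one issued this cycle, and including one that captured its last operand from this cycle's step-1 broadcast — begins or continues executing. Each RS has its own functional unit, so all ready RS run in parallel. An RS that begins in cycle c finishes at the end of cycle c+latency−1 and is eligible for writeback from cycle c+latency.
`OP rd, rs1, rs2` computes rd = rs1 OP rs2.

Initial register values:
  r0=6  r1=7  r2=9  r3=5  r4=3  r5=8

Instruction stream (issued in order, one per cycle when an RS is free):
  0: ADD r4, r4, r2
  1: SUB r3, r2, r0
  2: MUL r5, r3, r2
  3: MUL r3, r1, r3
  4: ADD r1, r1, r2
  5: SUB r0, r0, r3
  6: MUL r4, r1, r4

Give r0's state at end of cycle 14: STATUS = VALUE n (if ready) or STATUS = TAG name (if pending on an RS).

STATUS = VALUE -15

cycle 1: issue ADD r4<-Add1 // r0:6,r1:7,r2:9,r3:5,r4:Add1,r5:8
cycle 2: issue SUB r3<-Add2 // r0:6,r1:7,r2:9,r3:Add2,r4:Add1,r5:8
cycle 3: issue MUL r5<-Mul1 // r0:6,r1:7,r2:9,r3:Add2,r4:Add1,r5:Mul1
cycle 4: CDB Add1=12; issue MUL r3<-Mul2 // r0:6,r1:7,r2:9,r3:Mul2,r4:12,r5:Mul1
cycle 5: CDB Add2=3; issue ADD r1<-Add1 // r0:6,r1:Add1,r2:9,r3:Mul2,r4:12,r5:Mul1
cycle 6: issue SUB r0<-Add2 // r0:Add2,r1:Add1,r2:9,r3:Mul2,r4:12,r5:Mul1
cycle 7: stall // r0:Add2,r1:Add1,r2:9,r3:Mul2,r4:12,r5:Mul1
cycle 8: CDB Add1=16; stall // r0:Add2,r1:16,r2:9,r3:Mul2,r4:12,r5:Mul1
cycle 9: CDB Mul1=27; issue MUL r4<-Mul1 // r0:Add2,r1:16,r2:9,r3:Mul2,r4:Mul1,r5:27
cycle 10: CDB Mul2=21 // r0:Add2,r1:16,r2:9,r3:21,r4:Mul1,r5:27
cycle 11: - // r0:Add2,r1:16,r2:9,r3:21,r4:Mul1,r5:27
cycle 12: - // r0:Add2,r1:16,r2:9,r3:21,r4:Mul1,r5:27
cycle 13: CDB Add2=-15 // r0:-15,r1:16,r2:9,r3:21,r4:Mul1,r5:27
cycle 14: CDB Mul1=192 // r0:-15,r1:16,r2:9,r3:21,r4:192,r5:27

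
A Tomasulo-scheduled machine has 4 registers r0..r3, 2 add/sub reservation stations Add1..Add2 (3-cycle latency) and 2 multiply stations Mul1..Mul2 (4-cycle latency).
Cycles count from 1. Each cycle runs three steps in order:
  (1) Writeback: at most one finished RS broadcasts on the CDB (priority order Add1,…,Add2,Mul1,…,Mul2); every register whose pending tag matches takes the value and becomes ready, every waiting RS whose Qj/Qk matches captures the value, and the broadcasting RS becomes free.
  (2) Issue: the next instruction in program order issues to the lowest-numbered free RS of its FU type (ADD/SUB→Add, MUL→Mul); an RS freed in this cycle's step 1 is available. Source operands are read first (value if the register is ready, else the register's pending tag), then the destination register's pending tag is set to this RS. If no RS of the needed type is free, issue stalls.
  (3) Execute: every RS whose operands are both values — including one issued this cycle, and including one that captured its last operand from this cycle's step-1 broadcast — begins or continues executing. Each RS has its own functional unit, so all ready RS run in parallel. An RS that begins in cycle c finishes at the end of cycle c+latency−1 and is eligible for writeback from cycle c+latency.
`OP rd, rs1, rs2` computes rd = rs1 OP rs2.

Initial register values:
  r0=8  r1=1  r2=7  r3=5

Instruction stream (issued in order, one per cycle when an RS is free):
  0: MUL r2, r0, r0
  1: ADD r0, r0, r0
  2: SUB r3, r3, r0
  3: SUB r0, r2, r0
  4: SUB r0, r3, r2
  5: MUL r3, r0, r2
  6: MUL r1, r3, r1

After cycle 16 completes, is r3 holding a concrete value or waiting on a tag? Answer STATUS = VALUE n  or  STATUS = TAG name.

  c1: issue MUL r2<-Mul1  regs: r0:8,r1:1,r2:Mul1,r3:5
  c2: issue ADD r0<-Add1  regs: r0:Add1,r1:1,r2:Mul1,r3:5
  c3: issue SUB r3<-Add2  regs: r0:Add1,r1:1,r2:Mul1,r3:Add2
  c4: stall  regs: r0:Add1,r1:1,r2:Mul1,r3:Add2
  c5: CDB Add1=16; issue SUB r0<-Add1  regs: r0:Add1,r1:1,r2:Mul1,r3:Add2
  c6: CDB Mul1=64; stall  regs: r0:Add1,r1:1,r2:64,r3:Add2
  c7: stall  regs: r0:Add1,r1:1,r2:64,r3:Add2
  c8: CDB Add2=-11; issue SUB r0<-Add2  regs: r0:Add2,r1:1,r2:64,r3:-11
  c9: CDB Add1=48; issue MUL r3<-Mul1  regs: r0:Add2,r1:1,r2:64,r3:Mul1
  c10: issue MUL r1<-Mul2  regs: r0:Add2,r1:Mul2,r2:64,r3:Mul1
  c11: CDB Add2=-75  regs: r0:-75,r1:Mul2,r2:64,r3:Mul1
  c12: -  regs: r0:-75,r1:Mul2,r2:64,r3:Mul1
  c13: -  regs: r0:-75,r1:Mul2,r2:64,r3:Mul1
  c14: -  regs: r0:-75,r1:Mul2,r2:64,r3:Mul1
  c15: CDB Mul1=-4800  regs: r0:-75,r1:Mul2,r2:64,r3:-4800
  c16: -  regs: r0:-75,r1:Mul2,r2:64,r3:-4800

STATUS = VALUE -4800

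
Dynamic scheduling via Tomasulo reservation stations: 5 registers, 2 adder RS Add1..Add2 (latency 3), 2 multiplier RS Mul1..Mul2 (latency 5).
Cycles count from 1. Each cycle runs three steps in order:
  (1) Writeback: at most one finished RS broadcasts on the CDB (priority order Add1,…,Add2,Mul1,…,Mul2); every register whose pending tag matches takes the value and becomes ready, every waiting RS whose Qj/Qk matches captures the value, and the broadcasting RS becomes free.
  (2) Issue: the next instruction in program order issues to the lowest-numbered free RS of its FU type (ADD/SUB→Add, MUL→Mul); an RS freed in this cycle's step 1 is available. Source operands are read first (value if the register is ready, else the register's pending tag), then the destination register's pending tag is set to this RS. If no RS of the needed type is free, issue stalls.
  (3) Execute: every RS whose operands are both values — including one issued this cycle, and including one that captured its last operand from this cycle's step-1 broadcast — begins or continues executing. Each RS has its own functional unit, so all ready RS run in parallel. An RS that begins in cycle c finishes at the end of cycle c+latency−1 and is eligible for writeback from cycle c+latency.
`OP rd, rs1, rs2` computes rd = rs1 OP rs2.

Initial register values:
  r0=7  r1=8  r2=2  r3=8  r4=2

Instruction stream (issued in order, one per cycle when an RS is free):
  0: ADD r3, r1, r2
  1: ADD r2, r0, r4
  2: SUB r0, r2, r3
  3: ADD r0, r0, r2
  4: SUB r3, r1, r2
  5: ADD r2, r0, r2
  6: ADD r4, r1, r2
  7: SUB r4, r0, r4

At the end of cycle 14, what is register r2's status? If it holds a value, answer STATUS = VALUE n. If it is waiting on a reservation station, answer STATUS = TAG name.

c1: issue ADD r3<-Add1 | r0:7,r1:8,r2:2,r3:Add1,r4:2
c2: issue ADD r2<-Add2 | r0:7,r1:8,r2:Add2,r3:Add1,r4:2
c3: stall | r0:7,r1:8,r2:Add2,r3:Add1,r4:2
c4: CDB Add1=10; issue SUB r0<-Add1 | r0:Add1,r1:8,r2:Add2,r3:10,r4:2
c5: CDB Add2=9; issue ADD r0<-Add2 | r0:Add2,r1:8,r2:9,r3:10,r4:2
c6: stall | r0:Add2,r1:8,r2:9,r3:10,r4:2
c7: stall | r0:Add2,r1:8,r2:9,r3:10,r4:2
c8: CDB Add1=-1; issue SUB r3<-Add1 | r0:Add2,r1:8,r2:9,r3:Add1,r4:2
c9: stall | r0:Add2,r1:8,r2:9,r3:Add1,r4:2
c10: stall | r0:Add2,r1:8,r2:9,r3:Add1,r4:2
c11: CDB Add1=-1; issue ADD r2<-Add1 | r0:Add2,r1:8,r2:Add1,r3:-1,r4:2
c12: CDB Add2=8; issue ADD r4<-Add2 | r0:8,r1:8,r2:Add1,r3:-1,r4:Add2
c13: stall | r0:8,r1:8,r2:Add1,r3:-1,r4:Add2
c14: stall | r0:8,r1:8,r2:Add1,r3:-1,r4:Add2

STATUS = TAG Add1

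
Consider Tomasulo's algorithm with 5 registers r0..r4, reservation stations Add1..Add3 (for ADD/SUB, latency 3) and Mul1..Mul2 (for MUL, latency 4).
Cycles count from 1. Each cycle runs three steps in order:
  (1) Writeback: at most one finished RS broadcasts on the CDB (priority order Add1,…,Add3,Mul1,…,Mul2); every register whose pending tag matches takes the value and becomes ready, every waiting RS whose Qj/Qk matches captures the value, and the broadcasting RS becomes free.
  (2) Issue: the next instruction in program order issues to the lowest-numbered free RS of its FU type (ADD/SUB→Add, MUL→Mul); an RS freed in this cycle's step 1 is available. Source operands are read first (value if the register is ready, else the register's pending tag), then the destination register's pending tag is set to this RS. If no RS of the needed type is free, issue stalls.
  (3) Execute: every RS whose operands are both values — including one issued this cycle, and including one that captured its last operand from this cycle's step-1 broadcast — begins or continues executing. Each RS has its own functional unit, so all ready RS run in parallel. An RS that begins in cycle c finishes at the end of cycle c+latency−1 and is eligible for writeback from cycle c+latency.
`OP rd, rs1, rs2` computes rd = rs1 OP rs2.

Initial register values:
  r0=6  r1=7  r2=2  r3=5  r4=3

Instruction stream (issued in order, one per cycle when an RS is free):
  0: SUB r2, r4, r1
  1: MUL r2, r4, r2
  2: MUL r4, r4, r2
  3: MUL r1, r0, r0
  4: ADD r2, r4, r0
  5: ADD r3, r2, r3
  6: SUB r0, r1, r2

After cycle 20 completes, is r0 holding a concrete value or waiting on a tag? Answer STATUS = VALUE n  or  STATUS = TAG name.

STATUS = VALUE 66

  c1: issue SUB r2<-Add1  regs: r0:6,r1:7,r2:Add1,r3:5,r4:3
  c2: issue MUL r2<-Mul1  regs: r0:6,r1:7,r2:Mul1,r3:5,r4:3
  c3: issue MUL r4<-Mul2  regs: r0:6,r1:7,r2:Mul1,r3:5,r4:Mul2
  c4: CDB Add1=-4; stall  regs: r0:6,r1:7,r2:Mul1,r3:5,r4:Mul2
  c5: stall  regs: r0:6,r1:7,r2:Mul1,r3:5,r4:Mul2
  c6: stall  regs: r0:6,r1:7,r2:Mul1,r3:5,r4:Mul2
  c7: stall  regs: r0:6,r1:7,r2:Mul1,r3:5,r4:Mul2
  c8: CDB Mul1=-12; issue MUL r1<-Mul1  regs: r0:6,r1:Mul1,r2:-12,r3:5,r4:Mul2
  c9: issue ADD r2<-Add1  regs: r0:6,r1:Mul1,r2:Add1,r3:5,r4:Mul2
  c10: issue ADD r3<-Add2  regs: r0:6,r1:Mul1,r2:Add1,r3:Add2,r4:Mul2
  c11: issue SUB r0<-Add3  regs: r0:Add3,r1:Mul1,r2:Add1,r3:Add2,r4:Mul2
  c12: CDB Mul1=36  regs: r0:Add3,r1:36,r2:Add1,r3:Add2,r4:Mul2
  c13: CDB Mul2=-36  regs: r0:Add3,r1:36,r2:Add1,r3:Add2,r4:-36
  c14: -  regs: r0:Add3,r1:36,r2:Add1,r3:Add2,r4:-36
  c15: -  regs: r0:Add3,r1:36,r2:Add1,r3:Add2,r4:-36
  c16: CDB Add1=-30  regs: r0:Add3,r1:36,r2:-30,r3:Add2,r4:-36
  c17: -  regs: r0:Add3,r1:36,r2:-30,r3:Add2,r4:-36
  c18: -  regs: r0:Add3,r1:36,r2:-30,r3:Add2,r4:-36
  c19: CDB Add2=-25  regs: r0:Add3,r1:36,r2:-30,r3:-25,r4:-36
  c20: CDB Add3=66  regs: r0:66,r1:36,r2:-30,r3:-25,r4:-36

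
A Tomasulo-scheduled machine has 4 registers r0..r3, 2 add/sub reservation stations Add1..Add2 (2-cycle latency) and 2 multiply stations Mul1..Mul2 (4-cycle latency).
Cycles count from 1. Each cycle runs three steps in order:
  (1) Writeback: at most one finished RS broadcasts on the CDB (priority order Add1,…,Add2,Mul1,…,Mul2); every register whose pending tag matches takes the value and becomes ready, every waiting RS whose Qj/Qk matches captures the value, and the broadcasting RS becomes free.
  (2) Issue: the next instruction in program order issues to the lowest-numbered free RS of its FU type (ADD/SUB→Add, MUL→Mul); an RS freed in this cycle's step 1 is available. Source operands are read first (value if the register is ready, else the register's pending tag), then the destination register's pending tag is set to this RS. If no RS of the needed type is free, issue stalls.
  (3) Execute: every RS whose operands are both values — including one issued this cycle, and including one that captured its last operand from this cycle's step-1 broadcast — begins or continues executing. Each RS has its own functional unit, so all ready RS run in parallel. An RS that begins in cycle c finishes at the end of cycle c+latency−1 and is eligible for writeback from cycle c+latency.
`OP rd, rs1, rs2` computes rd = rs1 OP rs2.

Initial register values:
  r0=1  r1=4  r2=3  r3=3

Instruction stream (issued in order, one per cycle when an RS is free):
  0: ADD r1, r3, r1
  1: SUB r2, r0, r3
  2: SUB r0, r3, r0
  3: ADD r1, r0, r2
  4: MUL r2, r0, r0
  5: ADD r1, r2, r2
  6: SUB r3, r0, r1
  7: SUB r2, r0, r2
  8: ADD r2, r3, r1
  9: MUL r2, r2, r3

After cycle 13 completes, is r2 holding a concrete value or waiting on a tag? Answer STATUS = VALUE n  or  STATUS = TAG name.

cycle 1: issue ADD r1<-Add1 // r0:1,r1:Add1,r2:3,r3:3
cycle 2: issue SUB r2<-Add2 // r0:1,r1:Add1,r2:Add2,r3:3
cycle 3: CDB Add1=7; issue SUB r0<-Add1 // r0:Add1,r1:7,r2:Add2,r3:3
cycle 4: CDB Add2=-2; issue ADD r1<-Add2 // r0:Add1,r1:Add2,r2:-2,r3:3
cycle 5: CDB Add1=2; issue MUL r2<-Mul1 // r0:2,r1:Add2,r2:Mul1,r3:3
cycle 6: issue ADD r1<-Add1 // r0:2,r1:Add1,r2:Mul1,r3:3
cycle 7: CDB Add2=0; issue SUB r3<-Add2 // r0:2,r1:Add1,r2:Mul1,r3:Add2
cycle 8: stall // r0:2,r1:Add1,r2:Mul1,r3:Add2
cycle 9: CDB Mul1=4; stall // r0:2,r1:Add1,r2:4,r3:Add2
cycle 10: stall // r0:2,r1:Add1,r2:4,r3:Add2
cycle 11: CDB Add1=8; issue SUB r2<-Add1 // r0:2,r1:8,r2:Add1,r3:Add2
cycle 12: stall // r0:2,r1:8,r2:Add1,r3:Add2
cycle 13: CDB Add1=-2; issue ADD r2<-Add1 // r0:2,r1:8,r2:Add1,r3:Add2

STATUS = TAG Add1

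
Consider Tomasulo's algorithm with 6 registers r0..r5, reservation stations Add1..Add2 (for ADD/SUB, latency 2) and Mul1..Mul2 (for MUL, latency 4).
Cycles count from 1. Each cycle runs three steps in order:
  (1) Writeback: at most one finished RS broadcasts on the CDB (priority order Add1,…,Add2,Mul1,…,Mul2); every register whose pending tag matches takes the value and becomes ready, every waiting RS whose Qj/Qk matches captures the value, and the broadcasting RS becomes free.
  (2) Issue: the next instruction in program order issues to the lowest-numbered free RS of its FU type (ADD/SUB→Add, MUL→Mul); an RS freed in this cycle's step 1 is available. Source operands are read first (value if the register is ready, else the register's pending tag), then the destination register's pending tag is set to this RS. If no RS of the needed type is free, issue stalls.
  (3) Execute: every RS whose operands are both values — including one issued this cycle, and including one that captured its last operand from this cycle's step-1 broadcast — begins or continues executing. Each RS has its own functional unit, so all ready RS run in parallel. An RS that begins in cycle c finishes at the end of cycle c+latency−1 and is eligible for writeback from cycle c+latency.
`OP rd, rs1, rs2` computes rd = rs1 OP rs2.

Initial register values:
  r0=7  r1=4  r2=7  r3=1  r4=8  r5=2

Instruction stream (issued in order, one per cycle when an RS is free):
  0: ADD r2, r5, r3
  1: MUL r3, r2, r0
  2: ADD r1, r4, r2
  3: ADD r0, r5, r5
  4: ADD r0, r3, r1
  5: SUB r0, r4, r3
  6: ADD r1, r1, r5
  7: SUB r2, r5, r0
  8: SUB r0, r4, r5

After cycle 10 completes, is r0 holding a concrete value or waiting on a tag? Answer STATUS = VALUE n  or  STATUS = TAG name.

STATUS = VALUE -13

c1: issue ADD r2<-Add1 | r0:7,r1:4,r2:Add1,r3:1,r4:8,r5:2
c2: issue MUL r3<-Mul1 | r0:7,r1:4,r2:Add1,r3:Mul1,r4:8,r5:2
c3: CDB Add1=3; issue ADD r1<-Add1 | r0:7,r1:Add1,r2:3,r3:Mul1,r4:8,r5:2
c4: issue ADD r0<-Add2 | r0:Add2,r1:Add1,r2:3,r3:Mul1,r4:8,r5:2
c5: CDB Add1=11; issue ADD r0<-Add1 | r0:Add1,r1:11,r2:3,r3:Mul1,r4:8,r5:2
c6: CDB Add2=4; issue SUB r0<-Add2 | r0:Add2,r1:11,r2:3,r3:Mul1,r4:8,r5:2
c7: CDB Mul1=21; stall | r0:Add2,r1:11,r2:3,r3:21,r4:8,r5:2
c8: stall | r0:Add2,r1:11,r2:3,r3:21,r4:8,r5:2
c9: CDB Add1=32; issue ADD r1<-Add1 | r0:Add2,r1:Add1,r2:3,r3:21,r4:8,r5:2
c10: CDB Add2=-13; issue SUB r2<-Add2 | r0:-13,r1:Add1,r2:Add2,r3:21,r4:8,r5:2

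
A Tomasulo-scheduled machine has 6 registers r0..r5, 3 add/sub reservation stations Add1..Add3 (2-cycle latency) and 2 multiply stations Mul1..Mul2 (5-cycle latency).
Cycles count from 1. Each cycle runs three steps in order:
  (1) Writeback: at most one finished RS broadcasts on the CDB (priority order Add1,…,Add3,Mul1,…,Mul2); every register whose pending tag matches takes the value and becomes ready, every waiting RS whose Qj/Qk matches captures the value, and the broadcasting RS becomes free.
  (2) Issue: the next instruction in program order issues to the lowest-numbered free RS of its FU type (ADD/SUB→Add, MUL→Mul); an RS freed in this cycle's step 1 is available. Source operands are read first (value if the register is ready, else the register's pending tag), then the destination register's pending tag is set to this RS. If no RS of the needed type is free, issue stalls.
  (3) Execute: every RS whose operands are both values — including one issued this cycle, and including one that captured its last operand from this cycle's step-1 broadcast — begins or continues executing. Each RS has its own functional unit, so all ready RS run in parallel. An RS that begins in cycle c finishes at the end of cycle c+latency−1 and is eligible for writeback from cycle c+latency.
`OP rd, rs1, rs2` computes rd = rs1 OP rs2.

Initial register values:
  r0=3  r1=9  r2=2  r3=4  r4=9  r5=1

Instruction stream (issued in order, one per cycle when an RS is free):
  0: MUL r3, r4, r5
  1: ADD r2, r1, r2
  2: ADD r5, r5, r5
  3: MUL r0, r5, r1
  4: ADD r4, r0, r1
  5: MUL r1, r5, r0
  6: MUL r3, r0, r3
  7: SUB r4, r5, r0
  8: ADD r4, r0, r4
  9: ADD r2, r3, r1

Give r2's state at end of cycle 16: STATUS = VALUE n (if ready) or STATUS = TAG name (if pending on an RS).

STATUS = TAG Add2

cycle 1: issue MUL r3<-Mul1 // r0:3,r1:9,r2:2,r3:Mul1,r4:9,r5:1
cycle 2: issue ADD r2<-Add1 // r0:3,r1:9,r2:Add1,r3:Mul1,r4:9,r5:1
cycle 3: issue ADD r5<-Add2 // r0:3,r1:9,r2:Add1,r3:Mul1,r4:9,r5:Add2
cycle 4: CDB Add1=11; issue MUL r0<-Mul2 // r0:Mul2,r1:9,r2:11,r3:Mul1,r4:9,r5:Add2
cycle 5: CDB Add2=2; issue ADD r4<-Add1 // r0:Mul2,r1:9,r2:11,r3:Mul1,r4:Add1,r5:2
cycle 6: CDB Mul1=9; issue MUL r1<-Mul1 // r0:Mul2,r1:Mul1,r2:11,r3:9,r4:Add1,r5:2
cycle 7: stall // r0:Mul2,r1:Mul1,r2:11,r3:9,r4:Add1,r5:2
cycle 8: stall // r0:Mul2,r1:Mul1,r2:11,r3:9,r4:Add1,r5:2
cycle 9: stall // r0:Mul2,r1:Mul1,r2:11,r3:9,r4:Add1,r5:2
cycle 10: CDB Mul2=18; issue MUL r3<-Mul2 // r0:18,r1:Mul1,r2:11,r3:Mul2,r4:Add1,r5:2
cycle 11: issue SUB r4<-Add2 // r0:18,r1:Mul1,r2:11,r3:Mul2,r4:Add2,r5:2
cycle 12: CDB Add1=27; issue ADD r4<-Add1 // r0:18,r1:Mul1,r2:11,r3:Mul2,r4:Add1,r5:2
cycle 13: CDB Add2=-16; issue ADD r2<-Add2 // r0:18,r1:Mul1,r2:Add2,r3:Mul2,r4:Add1,r5:2
cycle 14: - // r0:18,r1:Mul1,r2:Add2,r3:Mul2,r4:Add1,r5:2
cycle 15: CDB Add1=2 // r0:18,r1:Mul1,r2:Add2,r3:Mul2,r4:2,r5:2
cycle 16: CDB Mul1=36 // r0:18,r1:36,r2:Add2,r3:Mul2,r4:2,r5:2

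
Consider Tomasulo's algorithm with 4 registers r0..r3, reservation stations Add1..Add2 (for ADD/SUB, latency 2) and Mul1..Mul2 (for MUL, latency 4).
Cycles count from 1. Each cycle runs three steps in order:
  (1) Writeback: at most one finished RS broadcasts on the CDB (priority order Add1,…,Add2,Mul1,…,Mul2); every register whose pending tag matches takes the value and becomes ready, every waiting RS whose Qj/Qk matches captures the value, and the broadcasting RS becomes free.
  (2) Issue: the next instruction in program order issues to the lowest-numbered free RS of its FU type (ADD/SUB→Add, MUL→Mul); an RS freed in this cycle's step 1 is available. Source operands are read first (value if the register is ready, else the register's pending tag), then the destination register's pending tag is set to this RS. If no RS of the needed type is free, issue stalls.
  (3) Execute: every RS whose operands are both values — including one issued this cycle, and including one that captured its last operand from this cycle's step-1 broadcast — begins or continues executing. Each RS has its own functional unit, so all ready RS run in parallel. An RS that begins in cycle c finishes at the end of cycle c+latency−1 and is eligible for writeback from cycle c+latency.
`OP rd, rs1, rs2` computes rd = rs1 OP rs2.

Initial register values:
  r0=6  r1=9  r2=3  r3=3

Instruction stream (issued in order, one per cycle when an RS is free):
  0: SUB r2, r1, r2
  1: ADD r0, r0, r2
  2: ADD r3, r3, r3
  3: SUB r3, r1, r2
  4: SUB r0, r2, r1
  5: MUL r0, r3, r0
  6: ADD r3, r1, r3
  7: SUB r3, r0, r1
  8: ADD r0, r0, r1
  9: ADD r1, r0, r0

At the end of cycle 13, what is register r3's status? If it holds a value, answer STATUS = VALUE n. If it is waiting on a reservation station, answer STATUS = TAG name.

STATUS = TAG Add2

c1: issue SUB r2<-Add1 | r0:6,r1:9,r2:Add1,r3:3
c2: issue ADD r0<-Add2 | r0:Add2,r1:9,r2:Add1,r3:3
c3: CDB Add1=6; issue ADD r3<-Add1 | r0:Add2,r1:9,r2:6,r3:Add1
c4: stall | r0:Add2,r1:9,r2:6,r3:Add1
c5: CDB Add1=6; issue SUB r3<-Add1 | r0:Add2,r1:9,r2:6,r3:Add1
c6: CDB Add2=12; issue SUB r0<-Add2 | r0:Add2,r1:9,r2:6,r3:Add1
c7: CDB Add1=3; issue MUL r0<-Mul1 | r0:Mul1,r1:9,r2:6,r3:3
c8: CDB Add2=-3; issue ADD r3<-Add1 | r0:Mul1,r1:9,r2:6,r3:Add1
c9: issue SUB r3<-Add2 | r0:Mul1,r1:9,r2:6,r3:Add2
c10: CDB Add1=12; issue ADD r0<-Add1 | r0:Add1,r1:9,r2:6,r3:Add2
c11: stall | r0:Add1,r1:9,r2:6,r3:Add2
c12: CDB Mul1=-9; stall | r0:Add1,r1:9,r2:6,r3:Add2
c13: stall | r0:Add1,r1:9,r2:6,r3:Add2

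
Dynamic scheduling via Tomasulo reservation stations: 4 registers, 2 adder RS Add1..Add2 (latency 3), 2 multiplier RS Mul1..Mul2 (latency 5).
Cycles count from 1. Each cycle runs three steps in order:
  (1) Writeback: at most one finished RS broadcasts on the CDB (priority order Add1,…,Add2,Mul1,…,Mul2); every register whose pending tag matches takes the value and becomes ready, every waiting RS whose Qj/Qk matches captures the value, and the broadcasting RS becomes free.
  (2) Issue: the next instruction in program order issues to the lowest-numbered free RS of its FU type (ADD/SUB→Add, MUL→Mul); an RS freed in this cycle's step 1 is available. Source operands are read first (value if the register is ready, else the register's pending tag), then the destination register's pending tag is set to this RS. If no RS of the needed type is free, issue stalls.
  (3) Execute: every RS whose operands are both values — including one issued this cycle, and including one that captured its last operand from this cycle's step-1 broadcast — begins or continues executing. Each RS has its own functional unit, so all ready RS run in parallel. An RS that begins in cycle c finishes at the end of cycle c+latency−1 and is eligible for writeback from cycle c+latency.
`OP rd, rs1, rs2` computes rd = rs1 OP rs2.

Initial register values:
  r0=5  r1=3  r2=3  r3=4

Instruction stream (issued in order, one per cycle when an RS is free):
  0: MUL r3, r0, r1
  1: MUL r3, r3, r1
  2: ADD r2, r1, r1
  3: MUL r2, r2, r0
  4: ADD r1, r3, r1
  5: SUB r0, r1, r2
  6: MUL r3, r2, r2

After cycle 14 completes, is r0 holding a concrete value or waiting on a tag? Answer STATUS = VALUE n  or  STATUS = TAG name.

cycle 1: issue MUL r3<-Mul1 // r0:5,r1:3,r2:3,r3:Mul1
cycle 2: issue MUL r3<-Mul2 // r0:5,r1:3,r2:3,r3:Mul2
cycle 3: issue ADD r2<-Add1 // r0:5,r1:3,r2:Add1,r3:Mul2
cycle 4: stall // r0:5,r1:3,r2:Add1,r3:Mul2
cycle 5: stall // r0:5,r1:3,r2:Add1,r3:Mul2
cycle 6: CDB Add1=6; stall // r0:5,r1:3,r2:6,r3:Mul2
cycle 7: CDB Mul1=15; issue MUL r2<-Mul1 // r0:5,r1:3,r2:Mul1,r3:Mul2
cycle 8: issue ADD r1<-Add1 // r0:5,r1:Add1,r2:Mul1,r3:Mul2
cycle 9: issue SUB r0<-Add2 // r0:Add2,r1:Add1,r2:Mul1,r3:Mul2
cycle 10: stall // r0:Add2,r1:Add1,r2:Mul1,r3:Mul2
cycle 11: stall // r0:Add2,r1:Add1,r2:Mul1,r3:Mul2
cycle 12: CDB Mul1=30; issue MUL r3<-Mul1 // r0:Add2,r1:Add1,r2:30,r3:Mul1
cycle 13: CDB Mul2=45 // r0:Add2,r1:Add1,r2:30,r3:Mul1
cycle 14: - // r0:Add2,r1:Add1,r2:30,r3:Mul1

STATUS = TAG Add2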